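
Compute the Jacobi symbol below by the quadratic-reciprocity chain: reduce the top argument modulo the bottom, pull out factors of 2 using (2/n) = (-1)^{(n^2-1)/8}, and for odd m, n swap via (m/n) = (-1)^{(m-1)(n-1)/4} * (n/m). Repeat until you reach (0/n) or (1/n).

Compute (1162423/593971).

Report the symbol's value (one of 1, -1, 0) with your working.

1

(1162423/593971): 1162423 mod 593971 = 568452, so (1162423/593971) = (568452/593971)
factor out 2^2: 568452 = 2^2·142113; with 593971 mod 8 = 3, (2/593971) = -1; sign now +1; continue with (142113/593971)
flip (142113/593971) -> (593971/142113): both odd, 142113 mod 4 = 1, 593971 mod 4 = 3, so the flip contributes +1; sign now +1
(593971/142113): 593971 mod 142113 = 25519, so (593971/142113) = (25519/142113)
flip (25519/142113) -> (142113/25519): both odd, 25519 mod 4 = 3, 142113 mod 4 = 1, so the flip contributes +1; sign now +1
(142113/25519): 142113 mod 25519 = 14518, so (142113/25519) = (14518/25519)
factor out 2^1: 14518 = 2^1·7259; with 25519 mod 8 = 7, (2/25519) = +1; sign now +1; continue with (7259/25519)
flip (7259/25519) -> (25519/7259): both odd, 7259 mod 4 = 3, 25519 mod 4 = 3, so the flip contributes -1; sign now -1
(25519/7259): 25519 mod 7259 = 3742, so (25519/7259) = (3742/7259)
factor out 2^1: 3742 = 2^1·1871; with 7259 mod 8 = 3, (2/7259) = -1; sign now +1; continue with (1871/7259)
flip (1871/7259) -> (7259/1871): both odd, 1871 mod 4 = 3, 7259 mod 4 = 3, so the flip contributes -1; sign now -1
(7259/1871): 7259 mod 1871 = 1646, so (7259/1871) = (1646/1871)
factor out 2^1: 1646 = 2^1·823; with 1871 mod 8 = 7, (2/1871) = +1; sign now -1; continue with (823/1871)
flip (823/1871) -> (1871/823): both odd, 823 mod 4 = 3, 1871 mod 4 = 3, so the flip contributes -1; sign now +1
(1871/823): 1871 mod 823 = 225, so (1871/823) = (225/823)
flip (225/823) -> (823/225): both odd, 225 mod 4 = 1, 823 mod 4 = 3, so the flip contributes +1; sign now +1
(823/225): 823 mod 225 = 148, so (823/225) = (148/225)
factor out 2^2: 148 = 2^2·37; with 225 mod 8 = 1, (2/225) = +1; sign now +1; continue with (37/225)
flip (37/225) -> (225/37): both odd, 37 mod 4 = 1, 225 mod 4 = 1, so the flip contributes +1; sign now +1
(225/37): 225 mod 37 = 3, so (225/37) = (3/37)
flip (3/37) -> (37/3): both odd, 3 mod 4 = 3, 37 mod 4 = 1, so the flip contributes +1; sign now +1
(37/3): 37 mod 3 = 1, so (37/3) = (1/3)
reached (1/3) = 1, so the symbol is +1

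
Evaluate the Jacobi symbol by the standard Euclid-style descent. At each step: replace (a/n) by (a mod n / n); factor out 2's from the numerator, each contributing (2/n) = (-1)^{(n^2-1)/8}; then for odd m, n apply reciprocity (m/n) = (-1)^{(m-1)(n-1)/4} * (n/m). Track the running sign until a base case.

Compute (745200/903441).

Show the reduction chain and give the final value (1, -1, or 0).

factor out 2^4: 745200 = 2^4·46575; with 903441 mod 8 = 1, (2/903441) = +1; sign now +1; continue with (46575/903441)
flip (46575/903441) -> (903441/46575): both odd, 46575 mod 4 = 3, 903441 mod 4 = 1, so the flip contributes +1; sign now +1
(903441/46575): 903441 mod 46575 = 18516, so (903441/46575) = (18516/46575)
factor out 2^2: 18516 = 2^2·4629; with 46575 mod 8 = 7, (2/46575) = +1; sign now +1; continue with (4629/46575)
flip (4629/46575) -> (46575/4629): both odd, 4629 mod 4 = 1, 46575 mod 4 = 3, so the flip contributes +1; sign now +1
(46575/4629): 46575 mod 4629 = 285, so (46575/4629) = (285/4629)
flip (285/4629) -> (4629/285): both odd, 285 mod 4 = 1, 4629 mod 4 = 1, so the flip contributes +1; sign now +1
(4629/285): 4629 mod 285 = 69, so (4629/285) = (69/285)
flip (69/285) -> (285/69): both odd, 69 mod 4 = 1, 285 mod 4 = 1, so the flip contributes +1; sign now +1
(285/69): 285 mod 69 = 9, so (285/69) = (9/69)
flip (9/69) -> (69/9): both odd, 9 mod 4 = 1, 69 mod 4 = 1, so the flip contributes +1; sign now +1
(69/9): 69 mod 9 = 6, so (69/9) = (6/9)
factor out 2^1: 6 = 2^1·3; with 9 mod 8 = 1, (2/9) = +1; sign now +1; continue with (3/9)
flip (3/9) -> (9/3): both odd, 3 mod 4 = 3, 9 mod 4 = 1, so the flip contributes +1; sign now +1
(9/3): 9 mod 3 = 0, so (9/3) = (0/3)
reached (0/3); gcd(a, n) > 1, so (0/3) = 0 and the symbol is 0

0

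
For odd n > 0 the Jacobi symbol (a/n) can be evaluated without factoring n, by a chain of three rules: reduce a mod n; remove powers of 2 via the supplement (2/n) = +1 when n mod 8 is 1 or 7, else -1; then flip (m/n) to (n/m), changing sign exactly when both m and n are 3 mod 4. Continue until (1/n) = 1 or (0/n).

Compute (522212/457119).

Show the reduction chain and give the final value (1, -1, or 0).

1

(522212/457119) = (65093/457119)   [reduce mod 457119]
reciprocity: (65093/457119) = +1·(457119/65093) since 65093 mod 4 = 1, 457119 mod 4 = 3; sign now +1
(457119/65093) = (1468/65093)   [reduce mod 65093]
1468 = 2^2·367; (2/65093) = -1 since 65093 mod 8 = 5, so (1468/65093) = (-1)^2·(367/65093); sign now +1
reciprocity: (367/65093) = +1·(65093/367) since 367 mod 4 = 3, 65093 mod 4 = 1; sign now +1
(65093/367) = (134/367)   [reduce mod 367]
134 = 2^1·67; (2/367) = +1 since 367 mod 8 = 7, so (134/367) = (+1)^1·(67/367); sign now +1
reciprocity: (67/367) = -1·(367/67) since 67 mod 4 = 3, 367 mod 4 = 3; sign now -1
(367/67) = (32/67)   [reduce mod 67]
32 = 2^5·1; (2/67) = -1 since 67 mod 8 = 3, so (32/67) = (-1)^5·(1/67); sign now +1
(1/67) = 1; final value = sign = +1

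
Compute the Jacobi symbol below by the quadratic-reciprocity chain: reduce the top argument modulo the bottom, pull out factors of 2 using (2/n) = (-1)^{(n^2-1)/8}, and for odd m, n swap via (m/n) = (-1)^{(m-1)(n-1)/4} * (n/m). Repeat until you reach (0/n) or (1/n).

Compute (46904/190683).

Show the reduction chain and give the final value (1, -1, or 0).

1

46904 = 2^3·5863; (2/190683) = -1 since 190683 mod 8 = 3, so (46904/190683) = (-1)^3·(5863/190683); sign now -1
reciprocity: (5863/190683) = -1·(190683/5863) since 5863 mod 4 = 3, 190683 mod 4 = 3; sign now +1
(190683/5863) = (3067/5863)   [reduce mod 5863]
reciprocity: (3067/5863) = -1·(5863/3067) since 3067 mod 4 = 3, 5863 mod 4 = 3; sign now -1
(5863/3067) = (2796/3067)   [reduce mod 3067]
2796 = 2^2·699; (2/3067) = -1 since 3067 mod 8 = 3, so (2796/3067) = (-1)^2·(699/3067); sign now -1
reciprocity: (699/3067) = -1·(3067/699) since 699 mod 4 = 3, 3067 mod 4 = 3; sign now +1
(3067/699) = (271/699)   [reduce mod 699]
reciprocity: (271/699) = -1·(699/271) since 271 mod 4 = 3, 699 mod 4 = 3; sign now -1
(699/271) = (157/271)   [reduce mod 271]
reciprocity: (157/271) = +1·(271/157) since 157 mod 4 = 1, 271 mod 4 = 3; sign now -1
(271/157) = (114/157)   [reduce mod 157]
114 = 2^1·57; (2/157) = -1 since 157 mod 8 = 5, so (114/157) = (-1)^1·(57/157); sign now +1
reciprocity: (57/157) = +1·(157/57) since 57 mod 4 = 1, 157 mod 4 = 1; sign now +1
(157/57) = (43/57)   [reduce mod 57]
reciprocity: (43/57) = +1·(57/43) since 43 mod 4 = 3, 57 mod 4 = 1; sign now +1
(57/43) = (14/43)   [reduce mod 43]
14 = 2^1·7; (2/43) = -1 since 43 mod 8 = 3, so (14/43) = (-1)^1·(7/43); sign now -1
reciprocity: (7/43) = -1·(43/7) since 7 mod 4 = 3, 43 mod 4 = 3; sign now +1
(43/7) = (1/7)   [reduce mod 7]
(1/7) = 1; final value = sign = +1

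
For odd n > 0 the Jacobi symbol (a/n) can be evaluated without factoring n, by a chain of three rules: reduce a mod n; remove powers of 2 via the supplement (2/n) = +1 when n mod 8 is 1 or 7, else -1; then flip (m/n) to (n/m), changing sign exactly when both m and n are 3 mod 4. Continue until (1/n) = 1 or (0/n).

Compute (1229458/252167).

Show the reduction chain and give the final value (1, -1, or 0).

(1229458/252167): 1229458 mod 252167 = 220790, so (1229458/252167) = (220790/252167)
factor out 2^1: 220790 = 2^1·110395; with 252167 mod 8 = 7, (2/252167) = +1; sign now +1; continue with (110395/252167)
flip (110395/252167) -> (252167/110395): both odd, 110395 mod 4 = 3, 252167 mod 4 = 3, so the flip contributes -1; sign now -1
(252167/110395): 252167 mod 110395 = 31377, so (252167/110395) = (31377/110395)
flip (31377/110395) -> (110395/31377): both odd, 31377 mod 4 = 1, 110395 mod 4 = 3, so the flip contributes +1; sign now -1
(110395/31377): 110395 mod 31377 = 16264, so (110395/31377) = (16264/31377)
factor out 2^3: 16264 = 2^3·2033; with 31377 mod 8 = 1, (2/31377) = +1; sign now -1; continue with (2033/31377)
flip (2033/31377) -> (31377/2033): both odd, 2033 mod 4 = 1, 31377 mod 4 = 1, so the flip contributes +1; sign now -1
(31377/2033): 31377 mod 2033 = 882, so (31377/2033) = (882/2033)
factor out 2^1: 882 = 2^1·441; with 2033 mod 8 = 1, (2/2033) = +1; sign now -1; continue with (441/2033)
flip (441/2033) -> (2033/441): both odd, 441 mod 4 = 1, 2033 mod 4 = 1, so the flip contributes +1; sign now -1
(2033/441): 2033 mod 441 = 269, so (2033/441) = (269/441)
flip (269/441) -> (441/269): both odd, 269 mod 4 = 1, 441 mod 4 = 1, so the flip contributes +1; sign now -1
(441/269): 441 mod 269 = 172, so (441/269) = (172/269)
factor out 2^2: 172 = 2^2·43; with 269 mod 8 = 5, (2/269) = -1; sign now -1; continue with (43/269)
flip (43/269) -> (269/43): both odd, 43 mod 4 = 3, 269 mod 4 = 1, so the flip contributes +1; sign now -1
(269/43): 269 mod 43 = 11, so (269/43) = (11/43)
flip (11/43) -> (43/11): both odd, 11 mod 4 = 3, 43 mod 4 = 3, so the flip contributes -1; sign now +1
(43/11): 43 mod 11 = 10, so (43/11) = (10/11)
factor out 2^1: 10 = 2^1·5; with 11 mod 8 = 3, (2/11) = -1; sign now -1; continue with (5/11)
flip (5/11) -> (11/5): both odd, 5 mod 4 = 1, 11 mod 4 = 3, so the flip contributes +1; sign now -1
(11/5): 11 mod 5 = 1, so (11/5) = (1/5)
reached (1/5) = 1, so the symbol is -1

-1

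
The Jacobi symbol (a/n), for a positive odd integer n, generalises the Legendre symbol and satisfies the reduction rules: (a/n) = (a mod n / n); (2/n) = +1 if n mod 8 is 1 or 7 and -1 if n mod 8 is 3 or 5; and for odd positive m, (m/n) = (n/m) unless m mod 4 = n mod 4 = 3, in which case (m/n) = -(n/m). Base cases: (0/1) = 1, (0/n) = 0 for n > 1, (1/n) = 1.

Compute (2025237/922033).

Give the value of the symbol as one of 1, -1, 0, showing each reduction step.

1

(2025237/922033) = (181171/922033)   [reduce mod 922033]
reciprocity: (181171/922033) = +1·(922033/181171) since 181171 mod 4 = 3, 922033 mod 4 = 1; sign now +1
(922033/181171) = (16178/181171)   [reduce mod 181171]
16178 = 2^1·8089; (2/181171) = -1 since 181171 mod 8 = 3, so (16178/181171) = (-1)^1·(8089/181171); sign now -1
reciprocity: (8089/181171) = +1·(181171/8089) since 8089 mod 4 = 1, 181171 mod 4 = 3; sign now -1
(181171/8089) = (3213/8089)   [reduce mod 8089]
reciprocity: (3213/8089) = +1·(8089/3213) since 3213 mod 4 = 1, 8089 mod 4 = 1; sign now -1
(8089/3213) = (1663/3213)   [reduce mod 3213]
reciprocity: (1663/3213) = +1·(3213/1663) since 1663 mod 4 = 3, 3213 mod 4 = 1; sign now -1
(3213/1663) = (1550/1663)   [reduce mod 1663]
1550 = 2^1·775; (2/1663) = +1 since 1663 mod 8 = 7, so (1550/1663) = (+1)^1·(775/1663); sign now -1
reciprocity: (775/1663) = -1·(1663/775) since 775 mod 4 = 3, 1663 mod 4 = 3; sign now +1
(1663/775) = (113/775)   [reduce mod 775]
reciprocity: (113/775) = +1·(775/113) since 113 mod 4 = 1, 775 mod 4 = 3; sign now +1
(775/113) = (97/113)   [reduce mod 113]
reciprocity: (97/113) = +1·(113/97) since 97 mod 4 = 1, 113 mod 4 = 1; sign now +1
(113/97) = (16/97)   [reduce mod 97]
16 = 2^4·1; (2/97) = +1 since 97 mod 8 = 1, so (16/97) = (+1)^4·(1/97); sign now +1
(1/97) = 1; final value = sign = +1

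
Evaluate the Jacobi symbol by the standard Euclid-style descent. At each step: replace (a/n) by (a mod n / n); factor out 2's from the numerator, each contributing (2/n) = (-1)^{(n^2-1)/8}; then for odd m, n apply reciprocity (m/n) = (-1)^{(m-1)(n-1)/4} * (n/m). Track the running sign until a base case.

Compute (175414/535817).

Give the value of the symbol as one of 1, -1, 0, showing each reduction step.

factor out 2^1: 175414 = 2^1·87707; with 535817 mod 8 = 1, (2/535817) = +1; sign now +1; continue with (87707/535817)
flip (87707/535817) -> (535817/87707): both odd, 87707 mod 4 = 3, 535817 mod 4 = 1, so the flip contributes +1; sign now +1
(535817/87707): 535817 mod 87707 = 9575, so (535817/87707) = (9575/87707)
flip (9575/87707) -> (87707/9575): both odd, 9575 mod 4 = 3, 87707 mod 4 = 3, so the flip contributes -1; sign now -1
(87707/9575): 87707 mod 9575 = 1532, so (87707/9575) = (1532/9575)
factor out 2^2: 1532 = 2^2·383; with 9575 mod 8 = 7, (2/9575) = +1; sign now -1; continue with (383/9575)
flip (383/9575) -> (9575/383): both odd, 383 mod 4 = 3, 9575 mod 4 = 3, so the flip contributes -1; sign now +1
(9575/383): 9575 mod 383 = 0, so (9575/383) = (0/383)
reached (0/383); gcd(a, n) > 1, so (0/383) = 0 and the symbol is 0

0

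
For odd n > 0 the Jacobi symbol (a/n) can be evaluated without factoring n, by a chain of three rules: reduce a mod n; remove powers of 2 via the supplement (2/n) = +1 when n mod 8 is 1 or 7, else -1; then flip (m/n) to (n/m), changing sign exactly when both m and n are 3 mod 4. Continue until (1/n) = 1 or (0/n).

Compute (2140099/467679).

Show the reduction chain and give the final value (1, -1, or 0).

(2140099/467679): 2140099 mod 467679 = 269383, so (2140099/467679) = (269383/467679)
flip (269383/467679) -> (467679/269383): both odd, 269383 mod 4 = 3, 467679 mod 4 = 3, so the flip contributes -1; sign now -1
(467679/269383): 467679 mod 269383 = 198296, so (467679/269383) = (198296/269383)
factor out 2^3: 198296 = 2^3·24787; with 269383 mod 8 = 7, (2/269383) = +1; sign now -1; continue with (24787/269383)
flip (24787/269383) -> (269383/24787): both odd, 24787 mod 4 = 3, 269383 mod 4 = 3, so the flip contributes -1; sign now +1
(269383/24787): 269383 mod 24787 = 21513, so (269383/24787) = (21513/24787)
flip (21513/24787) -> (24787/21513): both odd, 21513 mod 4 = 1, 24787 mod 4 = 3, so the flip contributes +1; sign now +1
(24787/21513): 24787 mod 21513 = 3274, so (24787/21513) = (3274/21513)
factor out 2^1: 3274 = 2^1·1637; with 21513 mod 8 = 1, (2/21513) = +1; sign now +1; continue with (1637/21513)
flip (1637/21513) -> (21513/1637): both odd, 1637 mod 4 = 1, 21513 mod 4 = 1, so the flip contributes +1; sign now +1
(21513/1637): 21513 mod 1637 = 232, so (21513/1637) = (232/1637)
factor out 2^3: 232 = 2^3·29; with 1637 mod 8 = 5, (2/1637) = -1; sign now -1; continue with (29/1637)
flip (29/1637) -> (1637/29): both odd, 29 mod 4 = 1, 1637 mod 4 = 1, so the flip contributes +1; sign now -1
(1637/29): 1637 mod 29 = 13, so (1637/29) = (13/29)
flip (13/29) -> (29/13): both odd, 13 mod 4 = 1, 29 mod 4 = 1, so the flip contributes +1; sign now -1
(29/13): 29 mod 13 = 3, so (29/13) = (3/13)
flip (3/13) -> (13/3): both odd, 3 mod 4 = 3, 13 mod 4 = 1, so the flip contributes +1; sign now -1
(13/3): 13 mod 3 = 1, so (13/3) = (1/3)
reached (1/3) = 1, so the symbol is -1

-1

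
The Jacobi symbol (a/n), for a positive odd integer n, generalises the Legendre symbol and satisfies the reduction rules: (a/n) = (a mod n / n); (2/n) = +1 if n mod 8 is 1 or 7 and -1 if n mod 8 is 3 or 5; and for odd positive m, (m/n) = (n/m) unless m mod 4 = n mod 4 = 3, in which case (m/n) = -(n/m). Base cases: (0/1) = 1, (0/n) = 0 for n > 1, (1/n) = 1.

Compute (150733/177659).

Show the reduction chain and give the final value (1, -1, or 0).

flip (150733/177659) -> (177659/150733): both odd, 150733 mod 4 = 1, 177659 mod 4 = 3, so the flip contributes +1; sign now +1
(177659/150733): 177659 mod 150733 = 26926, so (177659/150733) = (26926/150733)
factor out 2^1: 26926 = 2^1·13463; with 150733 mod 8 = 5, (2/150733) = -1; sign now -1; continue with (13463/150733)
flip (13463/150733) -> (150733/13463): both odd, 13463 mod 4 = 3, 150733 mod 4 = 1, so the flip contributes +1; sign now -1
(150733/13463): 150733 mod 13463 = 2640, so (150733/13463) = (2640/13463)
factor out 2^4: 2640 = 2^4·165; with 13463 mod 8 = 7, (2/13463) = +1; sign now -1; continue with (165/13463)
flip (165/13463) -> (13463/165): both odd, 165 mod 4 = 1, 13463 mod 4 = 3, so the flip contributes +1; sign now -1
(13463/165): 13463 mod 165 = 98, so (13463/165) = (98/165)
factor out 2^1: 98 = 2^1·49; with 165 mod 8 = 5, (2/165) = -1; sign now +1; continue with (49/165)
flip (49/165) -> (165/49): both odd, 49 mod 4 = 1, 165 mod 4 = 1, so the flip contributes +1; sign now +1
(165/49): 165 mod 49 = 18, so (165/49) = (18/49)
factor out 2^1: 18 = 2^1·9; with 49 mod 8 = 1, (2/49) = +1; sign now +1; continue with (9/49)
flip (9/49) -> (49/9): both odd, 9 mod 4 = 1, 49 mod 4 = 1, so the flip contributes +1; sign now +1
(49/9): 49 mod 9 = 4, so (49/9) = (4/9)
factor out 2^2: 4 = 2^2·1; with 9 mod 8 = 1, (2/9) = +1; sign now +1; continue with (1/9)
reached (1/9) = 1, so the symbol is +1

1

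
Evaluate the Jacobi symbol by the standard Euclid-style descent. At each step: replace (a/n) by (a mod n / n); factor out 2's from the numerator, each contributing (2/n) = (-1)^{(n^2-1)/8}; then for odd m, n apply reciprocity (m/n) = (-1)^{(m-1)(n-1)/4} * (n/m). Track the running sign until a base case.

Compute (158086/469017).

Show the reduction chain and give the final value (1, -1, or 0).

-1

factor out 2^1: 158086 = 2^1·79043; with 469017 mod 8 = 1, (2/469017) = +1; sign now +1; continue with (79043/469017)
flip (79043/469017) -> (469017/79043): both odd, 79043 mod 4 = 3, 469017 mod 4 = 1, so the flip contributes +1; sign now +1
(469017/79043): 469017 mod 79043 = 73802, so (469017/79043) = (73802/79043)
factor out 2^1: 73802 = 2^1·36901; with 79043 mod 8 = 3, (2/79043) = -1; sign now -1; continue with (36901/79043)
flip (36901/79043) -> (79043/36901): both odd, 36901 mod 4 = 1, 79043 mod 4 = 3, so the flip contributes +1; sign now -1
(79043/36901): 79043 mod 36901 = 5241, so (79043/36901) = (5241/36901)
flip (5241/36901) -> (36901/5241): both odd, 5241 mod 4 = 1, 36901 mod 4 = 1, so the flip contributes +1; sign now -1
(36901/5241): 36901 mod 5241 = 214, so (36901/5241) = (214/5241)
factor out 2^1: 214 = 2^1·107; with 5241 mod 8 = 1, (2/5241) = +1; sign now -1; continue with (107/5241)
flip (107/5241) -> (5241/107): both odd, 107 mod 4 = 3, 5241 mod 4 = 1, so the flip contributes +1; sign now -1
(5241/107): 5241 mod 107 = 105, so (5241/107) = (105/107)
flip (105/107) -> (107/105): both odd, 105 mod 4 = 1, 107 mod 4 = 3, so the flip contributes +1; sign now -1
(107/105): 107 mod 105 = 2, so (107/105) = (2/105)
factor out 2^1: 2 = 2^1·1; with 105 mod 8 = 1, (2/105) = +1; sign now -1; continue with (1/105)
reached (1/105) = 1, so the symbol is -1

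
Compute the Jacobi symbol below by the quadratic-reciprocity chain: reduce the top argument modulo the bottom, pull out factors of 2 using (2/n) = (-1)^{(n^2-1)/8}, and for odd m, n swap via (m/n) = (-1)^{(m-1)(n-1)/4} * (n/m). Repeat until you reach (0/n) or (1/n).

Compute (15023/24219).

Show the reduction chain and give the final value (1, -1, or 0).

reciprocity: (15023/24219) = -1·(24219/15023) since 15023 mod 4 = 3, 24219 mod 4 = 3; sign now -1
(24219/15023) = (9196/15023)   [reduce mod 15023]
9196 = 2^2·2299; (2/15023) = +1 since 15023 mod 8 = 7, so (9196/15023) = (+1)^2·(2299/15023); sign now -1
reciprocity: (2299/15023) = -1·(15023/2299) since 2299 mod 4 = 3, 15023 mod 4 = 3; sign now +1
(15023/2299) = (1229/2299)   [reduce mod 2299]
reciprocity: (1229/2299) = +1·(2299/1229) since 1229 mod 4 = 1, 2299 mod 4 = 3; sign now +1
(2299/1229) = (1070/1229)   [reduce mod 1229]
1070 = 2^1·535; (2/1229) = -1 since 1229 mod 8 = 5, so (1070/1229) = (-1)^1·(535/1229); sign now -1
reciprocity: (535/1229) = +1·(1229/535) since 535 mod 4 = 3, 1229 mod 4 = 1; sign now -1
(1229/535) = (159/535)   [reduce mod 535]
reciprocity: (159/535) = -1·(535/159) since 159 mod 4 = 3, 535 mod 4 = 3; sign now +1
(535/159) = (58/159)   [reduce mod 159]
58 = 2^1·29; (2/159) = +1 since 159 mod 8 = 7, so (58/159) = (+1)^1·(29/159); sign now +1
reciprocity: (29/159) = +1·(159/29) since 29 mod 4 = 1, 159 mod 4 = 3; sign now +1
(159/29) = (14/29)   [reduce mod 29]
14 = 2^1·7; (2/29) = -1 since 29 mod 8 = 5, so (14/29) = (-1)^1·(7/29); sign now -1
reciprocity: (7/29) = +1·(29/7) since 7 mod 4 = 3, 29 mod 4 = 1; sign now -1
(29/7) = (1/7)   [reduce mod 7]
(1/7) = 1; final value = sign = -1

-1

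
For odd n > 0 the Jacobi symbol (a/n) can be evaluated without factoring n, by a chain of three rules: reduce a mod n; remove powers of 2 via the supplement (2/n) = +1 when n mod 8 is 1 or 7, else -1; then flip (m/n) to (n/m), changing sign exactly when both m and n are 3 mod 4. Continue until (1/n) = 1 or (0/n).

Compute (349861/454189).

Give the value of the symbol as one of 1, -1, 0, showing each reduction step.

-1

reciprocity: (349861/454189) = +1·(454189/349861) since 349861 mod 4 = 1, 454189 mod 4 = 1; sign now +1
(454189/349861) = (104328/349861)   [reduce mod 349861]
104328 = 2^3·13041; (2/349861) = -1 since 349861 mod 8 = 5, so (104328/349861) = (-1)^3·(13041/349861); sign now -1
reciprocity: (13041/349861) = +1·(349861/13041) since 13041 mod 4 = 1, 349861 mod 4 = 1; sign now -1
(349861/13041) = (10795/13041)   [reduce mod 13041]
reciprocity: (10795/13041) = +1·(13041/10795) since 10795 mod 4 = 3, 13041 mod 4 = 1; sign now -1
(13041/10795) = (2246/10795)   [reduce mod 10795]
2246 = 2^1·1123; (2/10795) = -1 since 10795 mod 8 = 3, so (2246/10795) = (-1)^1·(1123/10795); sign now +1
reciprocity: (1123/10795) = -1·(10795/1123) since 1123 mod 4 = 3, 10795 mod 4 = 3; sign now -1
(10795/1123) = (688/1123)   [reduce mod 1123]
688 = 2^4·43; (2/1123) = -1 since 1123 mod 8 = 3, so (688/1123) = (-1)^4·(43/1123); sign now -1
reciprocity: (43/1123) = -1·(1123/43) since 43 mod 4 = 3, 1123 mod 4 = 3; sign now +1
(1123/43) = (5/43)   [reduce mod 43]
reciprocity: (5/43) = +1·(43/5) since 5 mod 4 = 1, 43 mod 4 = 3; sign now +1
(43/5) = (3/5)   [reduce mod 5]
reciprocity: (3/5) = +1·(5/3) since 3 mod 4 = 3, 5 mod 4 = 1; sign now +1
(5/3) = (2/3)   [reduce mod 3]
2 = 2^1·1; (2/3) = -1 since 3 mod 8 = 3, so (2/3) = (-1)^1·(1/3); sign now -1
(1/3) = 1; final value = sign = -1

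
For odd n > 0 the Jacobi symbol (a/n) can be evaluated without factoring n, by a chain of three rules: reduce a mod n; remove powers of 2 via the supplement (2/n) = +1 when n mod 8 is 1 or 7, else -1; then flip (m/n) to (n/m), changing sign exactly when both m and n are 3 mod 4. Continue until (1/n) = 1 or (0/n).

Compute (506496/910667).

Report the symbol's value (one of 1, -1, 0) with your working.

1

506496 = 2^7·3957; (2/910667) = -1 since 910667 mod 8 = 3, so (506496/910667) = (-1)^7·(3957/910667); sign now -1
reciprocity: (3957/910667) = +1·(910667/3957) since 3957 mod 4 = 1, 910667 mod 4 = 3; sign now -1
(910667/3957) = (557/3957)   [reduce mod 3957]
reciprocity: (557/3957) = +1·(3957/557) since 557 mod 4 = 1, 3957 mod 4 = 1; sign now -1
(3957/557) = (58/557)   [reduce mod 557]
58 = 2^1·29; (2/557) = -1 since 557 mod 8 = 5, so (58/557) = (-1)^1·(29/557); sign now +1
reciprocity: (29/557) = +1·(557/29) since 29 mod 4 = 1, 557 mod 4 = 1; sign now +1
(557/29) = (6/29)   [reduce mod 29]
6 = 2^1·3; (2/29) = -1 since 29 mod 8 = 5, so (6/29) = (-1)^1·(3/29); sign now -1
reciprocity: (3/29) = +1·(29/3) since 3 mod 4 = 3, 29 mod 4 = 1; sign now -1
(29/3) = (2/3)   [reduce mod 3]
2 = 2^1·1; (2/3) = -1 since 3 mod 8 = 3, so (2/3) = (-1)^1·(1/3); sign now +1
(1/3) = 1; final value = sign = +1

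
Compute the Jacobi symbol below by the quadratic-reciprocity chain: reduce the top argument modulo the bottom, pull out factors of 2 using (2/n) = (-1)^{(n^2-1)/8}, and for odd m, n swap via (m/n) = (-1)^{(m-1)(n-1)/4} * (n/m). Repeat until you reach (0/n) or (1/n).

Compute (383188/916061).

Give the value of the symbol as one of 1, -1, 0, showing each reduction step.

383188 = 2^2·95797; (2/916061) = -1 since 916061 mod 8 = 5, so (383188/916061) = (-1)^2·(95797/916061); sign now +1
reciprocity: (95797/916061) = +1·(916061/95797) since 95797 mod 4 = 1, 916061 mod 4 = 1; sign now +1
(916061/95797) = (53888/95797)   [reduce mod 95797]
53888 = 2^7·421; (2/95797) = -1 since 95797 mod 8 = 5, so (53888/95797) = (-1)^7·(421/95797); sign now -1
reciprocity: (421/95797) = +1·(95797/421) since 421 mod 4 = 1, 95797 mod 4 = 1; sign now -1
(95797/421) = (230/421)   [reduce mod 421]
230 = 2^1·115; (2/421) = -1 since 421 mod 8 = 5, so (230/421) = (-1)^1·(115/421); sign now +1
reciprocity: (115/421) = +1·(421/115) since 115 mod 4 = 3, 421 mod 4 = 1; sign now +1
(421/115) = (76/115)   [reduce mod 115]
76 = 2^2·19; (2/115) = -1 since 115 mod 8 = 3, so (76/115) = (-1)^2·(19/115); sign now +1
reciprocity: (19/115) = -1·(115/19) since 19 mod 4 = 3, 115 mod 4 = 3; sign now -1
(115/19) = (1/19)   [reduce mod 19]
(1/19) = 1; final value = sign = -1

-1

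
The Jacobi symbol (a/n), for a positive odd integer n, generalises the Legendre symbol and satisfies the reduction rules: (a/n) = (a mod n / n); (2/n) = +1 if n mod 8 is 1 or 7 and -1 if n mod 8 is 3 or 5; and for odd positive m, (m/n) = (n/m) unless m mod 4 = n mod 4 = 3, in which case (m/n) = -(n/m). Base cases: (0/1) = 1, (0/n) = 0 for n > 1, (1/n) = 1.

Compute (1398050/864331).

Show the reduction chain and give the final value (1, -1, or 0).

(1398050/864331) = (533719/864331)   [reduce mod 864331]
reciprocity: (533719/864331) = -1·(864331/533719) since 533719 mod 4 = 3, 864331 mod 4 = 3; sign now -1
(864331/533719) = (330612/533719)   [reduce mod 533719]
330612 = 2^2·82653; (2/533719) = +1 since 533719 mod 8 = 7, so (330612/533719) = (+1)^2·(82653/533719); sign now -1
reciprocity: (82653/533719) = +1·(533719/82653) since 82653 mod 4 = 1, 533719 mod 4 = 3; sign now -1
(533719/82653) = (37801/82653)   [reduce mod 82653]
reciprocity: (37801/82653) = +1·(82653/37801) since 37801 mod 4 = 1, 82653 mod 4 = 1; sign now -1
(82653/37801) = (7051/37801)   [reduce mod 37801]
reciprocity: (7051/37801) = +1·(37801/7051) since 7051 mod 4 = 3, 37801 mod 4 = 1; sign now -1
(37801/7051) = (2546/7051)   [reduce mod 7051]
2546 = 2^1·1273; (2/7051) = -1 since 7051 mod 8 = 3, so (2546/7051) = (-1)^1·(1273/7051); sign now +1
reciprocity: (1273/7051) = +1·(7051/1273) since 1273 mod 4 = 1, 7051 mod 4 = 3; sign now +1
(7051/1273) = (686/1273)   [reduce mod 1273]
686 = 2^1·343; (2/1273) = +1 since 1273 mod 8 = 1, so (686/1273) = (+1)^1·(343/1273); sign now +1
reciprocity: (343/1273) = +1·(1273/343) since 343 mod 4 = 3, 1273 mod 4 = 1; sign now +1
(1273/343) = (244/343)   [reduce mod 343]
244 = 2^2·61; (2/343) = +1 since 343 mod 8 = 7, so (244/343) = (+1)^2·(61/343); sign now +1
reciprocity: (61/343) = +1·(343/61) since 61 mod 4 = 1, 343 mod 4 = 3; sign now +1
(343/61) = (38/61)   [reduce mod 61]
38 = 2^1·19; (2/61) = -1 since 61 mod 8 = 5, so (38/61) = (-1)^1·(19/61); sign now -1
reciprocity: (19/61) = +1·(61/19) since 19 mod 4 = 3, 61 mod 4 = 1; sign now -1
(61/19) = (4/19)   [reduce mod 19]
4 = 2^2·1; (2/19) = -1 since 19 mod 8 = 3, so (4/19) = (-1)^2·(1/19); sign now -1
(1/19) = 1; final value = sign = -1

-1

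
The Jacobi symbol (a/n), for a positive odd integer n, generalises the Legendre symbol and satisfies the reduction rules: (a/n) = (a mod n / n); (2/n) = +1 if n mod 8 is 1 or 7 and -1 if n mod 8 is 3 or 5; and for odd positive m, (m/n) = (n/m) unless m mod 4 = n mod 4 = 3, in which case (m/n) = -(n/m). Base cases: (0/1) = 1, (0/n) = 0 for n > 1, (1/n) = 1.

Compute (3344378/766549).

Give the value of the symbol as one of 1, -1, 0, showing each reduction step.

(3344378/766549) = (278182/766549)   [reduce mod 766549]
278182 = 2^1·139091; (2/766549) = -1 since 766549 mod 8 = 5, so (278182/766549) = (-1)^1·(139091/766549); sign now -1
reciprocity: (139091/766549) = +1·(766549/139091) since 139091 mod 4 = 3, 766549 mod 4 = 1; sign now -1
(766549/139091) = (71094/139091)   [reduce mod 139091]
71094 = 2^1·35547; (2/139091) = -1 since 139091 mod 8 = 3, so (71094/139091) = (-1)^1·(35547/139091); sign now +1
reciprocity: (35547/139091) = -1·(139091/35547) since 35547 mod 4 = 3, 139091 mod 4 = 3; sign now -1
(139091/35547) = (32450/35547)   [reduce mod 35547]
32450 = 2^1·16225; (2/35547) = -1 since 35547 mod 8 = 3, so (32450/35547) = (-1)^1·(16225/35547); sign now +1
reciprocity: (16225/35547) = +1·(35547/16225) since 16225 mod 4 = 1, 35547 mod 4 = 3; sign now +1
(35547/16225) = (3097/16225)   [reduce mod 16225]
reciprocity: (3097/16225) = +1·(16225/3097) since 3097 mod 4 = 1, 16225 mod 4 = 1; sign now +1
(16225/3097) = (740/3097)   [reduce mod 3097]
740 = 2^2·185; (2/3097) = +1 since 3097 mod 8 = 1, so (740/3097) = (+1)^2·(185/3097); sign now +1
reciprocity: (185/3097) = +1·(3097/185) since 185 mod 4 = 1, 3097 mod 4 = 1; sign now +1
(3097/185) = (137/185)   [reduce mod 185]
reciprocity: (137/185) = +1·(185/137) since 137 mod 4 = 1, 185 mod 4 = 1; sign now +1
(185/137) = (48/137)   [reduce mod 137]
48 = 2^4·3; (2/137) = +1 since 137 mod 8 = 1, so (48/137) = (+1)^4·(3/137); sign now +1
reciprocity: (3/137) = +1·(137/3) since 3 mod 4 = 3, 137 mod 4 = 1; sign now +1
(137/3) = (2/3)   [reduce mod 3]
2 = 2^1·1; (2/3) = -1 since 3 mod 8 = 3, so (2/3) = (-1)^1·(1/3); sign now -1
(1/3) = 1; final value = sign = -1

-1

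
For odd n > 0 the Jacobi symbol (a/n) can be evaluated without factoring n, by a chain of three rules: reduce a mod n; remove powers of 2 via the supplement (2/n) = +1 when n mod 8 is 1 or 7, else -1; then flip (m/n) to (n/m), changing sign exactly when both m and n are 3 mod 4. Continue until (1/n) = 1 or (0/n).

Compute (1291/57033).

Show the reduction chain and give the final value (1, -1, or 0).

1

flip (1291/57033) -> (57033/1291): both odd, 1291 mod 4 = 3, 57033 mod 4 = 1, so the flip contributes +1; sign now +1
(57033/1291): 57033 mod 1291 = 229, so (57033/1291) = (229/1291)
flip (229/1291) -> (1291/229): both odd, 229 mod 4 = 1, 1291 mod 4 = 3, so the flip contributes +1; sign now +1
(1291/229): 1291 mod 229 = 146, so (1291/229) = (146/229)
factor out 2^1: 146 = 2^1·73; with 229 mod 8 = 5, (2/229) = -1; sign now -1; continue with (73/229)
flip (73/229) -> (229/73): both odd, 73 mod 4 = 1, 229 mod 4 = 1, so the flip contributes +1; sign now -1
(229/73): 229 mod 73 = 10, so (229/73) = (10/73)
factor out 2^1: 10 = 2^1·5; with 73 mod 8 = 1, (2/73) = +1; sign now -1; continue with (5/73)
flip (5/73) -> (73/5): both odd, 5 mod 4 = 1, 73 mod 4 = 1, so the flip contributes +1; sign now -1
(73/5): 73 mod 5 = 3, so (73/5) = (3/5)
flip (3/5) -> (5/3): both odd, 3 mod 4 = 3, 5 mod 4 = 1, so the flip contributes +1; sign now -1
(5/3): 5 mod 3 = 2, so (5/3) = (2/3)
factor out 2^1: 2 = 2^1·1; with 3 mod 8 = 3, (2/3) = -1; sign now +1; continue with (1/3)
reached (1/3) = 1, so the symbol is +1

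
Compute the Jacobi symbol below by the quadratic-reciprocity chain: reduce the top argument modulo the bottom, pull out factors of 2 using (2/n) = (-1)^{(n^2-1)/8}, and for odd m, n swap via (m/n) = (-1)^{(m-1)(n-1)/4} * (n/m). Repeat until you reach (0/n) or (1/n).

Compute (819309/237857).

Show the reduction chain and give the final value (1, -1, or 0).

-1

(819309/237857): 819309 mod 237857 = 105738, so (819309/237857) = (105738/237857)
factor out 2^1: 105738 = 2^1·52869; with 237857 mod 8 = 1, (2/237857) = +1; sign now +1; continue with (52869/237857)
flip (52869/237857) -> (237857/52869): both odd, 52869 mod 4 = 1, 237857 mod 4 = 1, so the flip contributes +1; sign now +1
(237857/52869): 237857 mod 52869 = 26381, so (237857/52869) = (26381/52869)
flip (26381/52869) -> (52869/26381): both odd, 26381 mod 4 = 1, 52869 mod 4 = 1, so the flip contributes +1; sign now +1
(52869/26381): 52869 mod 26381 = 107, so (52869/26381) = (107/26381)
flip (107/26381) -> (26381/107): both odd, 107 mod 4 = 3, 26381 mod 4 = 1, so the flip contributes +1; sign now +1
(26381/107): 26381 mod 107 = 59, so (26381/107) = (59/107)
flip (59/107) -> (107/59): both odd, 59 mod 4 = 3, 107 mod 4 = 3, so the flip contributes -1; sign now -1
(107/59): 107 mod 59 = 48, so (107/59) = (48/59)
factor out 2^4: 48 = 2^4·3; with 59 mod 8 = 3, (2/59) = -1; sign now -1; continue with (3/59)
flip (3/59) -> (59/3): both odd, 3 mod 4 = 3, 59 mod 4 = 3, so the flip contributes -1; sign now +1
(59/3): 59 mod 3 = 2, so (59/3) = (2/3)
factor out 2^1: 2 = 2^1·1; with 3 mod 8 = 3, (2/3) = -1; sign now -1; continue with (1/3)
reached (1/3) = 1, so the symbol is -1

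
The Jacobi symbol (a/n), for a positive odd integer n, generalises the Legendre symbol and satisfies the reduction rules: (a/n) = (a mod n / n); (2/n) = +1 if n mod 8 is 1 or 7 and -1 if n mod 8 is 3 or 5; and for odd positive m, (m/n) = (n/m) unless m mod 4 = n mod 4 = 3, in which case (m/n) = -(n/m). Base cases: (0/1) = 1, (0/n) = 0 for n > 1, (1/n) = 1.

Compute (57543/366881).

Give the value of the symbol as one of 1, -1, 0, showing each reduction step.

-1

reciprocity: (57543/366881) = +1·(366881/57543) since 57543 mod 4 = 3, 366881 mod 4 = 1; sign now +1
(366881/57543) = (21623/57543)   [reduce mod 57543]
reciprocity: (21623/57543) = -1·(57543/21623) since 21623 mod 4 = 3, 57543 mod 4 = 3; sign now -1
(57543/21623) = (14297/21623)   [reduce mod 21623]
reciprocity: (14297/21623) = +1·(21623/14297) since 14297 mod 4 = 1, 21623 mod 4 = 3; sign now -1
(21623/14297) = (7326/14297)   [reduce mod 14297]
7326 = 2^1·3663; (2/14297) = +1 since 14297 mod 8 = 1, so (7326/14297) = (+1)^1·(3663/14297); sign now -1
reciprocity: (3663/14297) = +1·(14297/3663) since 3663 mod 4 = 3, 14297 mod 4 = 1; sign now -1
(14297/3663) = (3308/3663)   [reduce mod 3663]
3308 = 2^2·827; (2/3663) = +1 since 3663 mod 8 = 7, so (3308/3663) = (+1)^2·(827/3663); sign now -1
reciprocity: (827/3663) = -1·(3663/827) since 827 mod 4 = 3, 3663 mod 4 = 3; sign now +1
(3663/827) = (355/827)   [reduce mod 827]
reciprocity: (355/827) = -1·(827/355) since 355 mod 4 = 3, 827 mod 4 = 3; sign now -1
(827/355) = (117/355)   [reduce mod 355]
reciprocity: (117/355) = +1·(355/117) since 117 mod 4 = 1, 355 mod 4 = 3; sign now -1
(355/117) = (4/117)   [reduce mod 117]
4 = 2^2·1; (2/117) = -1 since 117 mod 8 = 5, so (4/117) = (-1)^2·(1/117); sign now -1
(1/117) = 1; final value = sign = -1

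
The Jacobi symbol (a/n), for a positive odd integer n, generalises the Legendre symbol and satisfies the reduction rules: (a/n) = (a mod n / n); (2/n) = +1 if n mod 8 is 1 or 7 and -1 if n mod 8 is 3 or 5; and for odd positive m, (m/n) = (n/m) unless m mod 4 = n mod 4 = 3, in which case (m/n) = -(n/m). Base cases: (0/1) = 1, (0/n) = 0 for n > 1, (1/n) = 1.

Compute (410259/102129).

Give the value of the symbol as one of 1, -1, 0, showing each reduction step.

0

(410259/102129): 410259 mod 102129 = 1743, so (410259/102129) = (1743/102129)
flip (1743/102129) -> (102129/1743): both odd, 1743 mod 4 = 3, 102129 mod 4 = 1, so the flip contributes +1; sign now +1
(102129/1743): 102129 mod 1743 = 1035, so (102129/1743) = (1035/1743)
flip (1035/1743) -> (1743/1035): both odd, 1035 mod 4 = 3, 1743 mod 4 = 3, so the flip contributes -1; sign now -1
(1743/1035): 1743 mod 1035 = 708, so (1743/1035) = (708/1035)
factor out 2^2: 708 = 2^2·177; with 1035 mod 8 = 3, (2/1035) = -1; sign now -1; continue with (177/1035)
flip (177/1035) -> (1035/177): both odd, 177 mod 4 = 1, 1035 mod 4 = 3, so the flip contributes +1; sign now -1
(1035/177): 1035 mod 177 = 150, so (1035/177) = (150/177)
factor out 2^1: 150 = 2^1·75; with 177 mod 8 = 1, (2/177) = +1; sign now -1; continue with (75/177)
flip (75/177) -> (177/75): both odd, 75 mod 4 = 3, 177 mod 4 = 1, so the flip contributes +1; sign now -1
(177/75): 177 mod 75 = 27, so (177/75) = (27/75)
flip (27/75) -> (75/27): both odd, 27 mod 4 = 3, 75 mod 4 = 3, so the flip contributes -1; sign now +1
(75/27): 75 mod 27 = 21, so (75/27) = (21/27)
flip (21/27) -> (27/21): both odd, 21 mod 4 = 1, 27 mod 4 = 3, so the flip contributes +1; sign now +1
(27/21): 27 mod 21 = 6, so (27/21) = (6/21)
factor out 2^1: 6 = 2^1·3; with 21 mod 8 = 5, (2/21) = -1; sign now -1; continue with (3/21)
flip (3/21) -> (21/3): both odd, 3 mod 4 = 3, 21 mod 4 = 1, so the flip contributes +1; sign now -1
(21/3): 21 mod 3 = 0, so (21/3) = (0/3)
reached (0/3); gcd(a, n) > 1, so (0/3) = 0 and the symbol is 0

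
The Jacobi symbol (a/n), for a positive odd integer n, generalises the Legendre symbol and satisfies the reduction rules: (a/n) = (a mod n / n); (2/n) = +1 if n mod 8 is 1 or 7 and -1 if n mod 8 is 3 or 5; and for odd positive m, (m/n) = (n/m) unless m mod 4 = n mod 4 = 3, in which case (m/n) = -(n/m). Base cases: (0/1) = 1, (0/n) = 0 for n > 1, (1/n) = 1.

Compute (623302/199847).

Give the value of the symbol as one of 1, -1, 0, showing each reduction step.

(623302/199847) = (23761/199847)   [reduce mod 199847]
reciprocity: (23761/199847) = +1·(199847/23761) since 23761 mod 4 = 1, 199847 mod 4 = 3; sign now +1
(199847/23761) = (9759/23761)   [reduce mod 23761]
reciprocity: (9759/23761) = +1·(23761/9759) since 9759 mod 4 = 3, 23761 mod 4 = 1; sign now +1
(23761/9759) = (4243/9759)   [reduce mod 9759]
reciprocity: (4243/9759) = -1·(9759/4243) since 4243 mod 4 = 3, 9759 mod 4 = 3; sign now -1
(9759/4243) = (1273/4243)   [reduce mod 4243]
reciprocity: (1273/4243) = +1·(4243/1273) since 1273 mod 4 = 1, 4243 mod 4 = 3; sign now -1
(4243/1273) = (424/1273)   [reduce mod 1273]
424 = 2^3·53; (2/1273) = +1 since 1273 mod 8 = 1, so (424/1273) = (+1)^3·(53/1273); sign now -1
reciprocity: (53/1273) = +1·(1273/53) since 53 mod 4 = 1, 1273 mod 4 = 1; sign now -1
(1273/53) = (1/53)   [reduce mod 53]
(1/53) = 1; final value = sign = -1

-1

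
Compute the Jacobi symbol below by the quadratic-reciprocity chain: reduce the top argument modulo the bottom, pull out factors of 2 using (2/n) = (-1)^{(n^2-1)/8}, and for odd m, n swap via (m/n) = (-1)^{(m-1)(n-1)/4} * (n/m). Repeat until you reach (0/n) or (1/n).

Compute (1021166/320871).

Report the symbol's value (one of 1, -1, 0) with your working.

(1021166/320871) = (58553/320871)   [reduce mod 320871]
reciprocity: (58553/320871) = +1·(320871/58553) since 58553 mod 4 = 1, 320871 mod 4 = 3; sign now +1
(320871/58553) = (28106/58553)   [reduce mod 58553]
28106 = 2^1·14053; (2/58553) = +1 since 58553 mod 8 = 1, so (28106/58553) = (+1)^1·(14053/58553); sign now +1
reciprocity: (14053/58553) = +1·(58553/14053) since 14053 mod 4 = 1, 58553 mod 4 = 1; sign now +1
(58553/14053) = (2341/14053)   [reduce mod 14053]
reciprocity: (2341/14053) = +1·(14053/2341) since 2341 mod 4 = 1, 14053 mod 4 = 1; sign now +1
(14053/2341) = (7/2341)   [reduce mod 2341]
reciprocity: (7/2341) = +1·(2341/7) since 7 mod 4 = 3, 2341 mod 4 = 1; sign now +1
(2341/7) = (3/7)   [reduce mod 7]
reciprocity: (3/7) = -1·(7/3) since 3 mod 4 = 3, 7 mod 4 = 3; sign now -1
(7/3) = (1/3)   [reduce mod 3]
(1/3) = 1; final value = sign = -1

-1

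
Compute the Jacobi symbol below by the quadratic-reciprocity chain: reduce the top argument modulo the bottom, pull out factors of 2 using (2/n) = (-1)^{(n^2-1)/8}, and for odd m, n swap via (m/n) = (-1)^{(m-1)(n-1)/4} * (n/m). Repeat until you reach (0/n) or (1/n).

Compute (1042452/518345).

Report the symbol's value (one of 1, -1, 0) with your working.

1

(1042452/518345) = (5762/518345)   [reduce mod 518345]
5762 = 2^1·2881; (2/518345) = +1 since 518345 mod 8 = 1, so (5762/518345) = (+1)^1·(2881/518345); sign now +1
reciprocity: (2881/518345) = +1·(518345/2881) since 2881 mod 4 = 1, 518345 mod 4 = 1; sign now +1
(518345/2881) = (2646/2881)   [reduce mod 2881]
2646 = 2^1·1323; (2/2881) = +1 since 2881 mod 8 = 1, so (2646/2881) = (+1)^1·(1323/2881); sign now +1
reciprocity: (1323/2881) = +1·(2881/1323) since 1323 mod 4 = 3, 2881 mod 4 = 1; sign now +1
(2881/1323) = (235/1323)   [reduce mod 1323]
reciprocity: (235/1323) = -1·(1323/235) since 235 mod 4 = 3, 1323 mod 4 = 3; sign now -1
(1323/235) = (148/235)   [reduce mod 235]
148 = 2^2·37; (2/235) = -1 since 235 mod 8 = 3, so (148/235) = (-1)^2·(37/235); sign now -1
reciprocity: (37/235) = +1·(235/37) since 37 mod 4 = 1, 235 mod 4 = 3; sign now -1
(235/37) = (13/37)   [reduce mod 37]
reciprocity: (13/37) = +1·(37/13) since 13 mod 4 = 1, 37 mod 4 = 1; sign now -1
(37/13) = (11/13)   [reduce mod 13]
reciprocity: (11/13) = +1·(13/11) since 11 mod 4 = 3, 13 mod 4 = 1; sign now -1
(13/11) = (2/11)   [reduce mod 11]
2 = 2^1·1; (2/11) = -1 since 11 mod 8 = 3, so (2/11) = (-1)^1·(1/11); sign now +1
(1/11) = 1; final value = sign = +1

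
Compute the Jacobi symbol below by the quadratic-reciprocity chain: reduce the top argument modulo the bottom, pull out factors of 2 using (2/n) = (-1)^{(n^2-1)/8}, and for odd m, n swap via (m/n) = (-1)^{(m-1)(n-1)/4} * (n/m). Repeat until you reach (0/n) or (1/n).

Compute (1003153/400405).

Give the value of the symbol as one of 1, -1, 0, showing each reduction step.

(1003153/400405) = (202343/400405)   [reduce mod 400405]
reciprocity: (202343/400405) = +1·(400405/202343) since 202343 mod 4 = 3, 400405 mod 4 = 1; sign now +1
(400405/202343) = (198062/202343)   [reduce mod 202343]
198062 = 2^1·99031; (2/202343) = +1 since 202343 mod 8 = 7, so (198062/202343) = (+1)^1·(99031/202343); sign now +1
reciprocity: (99031/202343) = -1·(202343/99031) since 99031 mod 4 = 3, 202343 mod 4 = 3; sign now -1
(202343/99031) = (4281/99031)   [reduce mod 99031]
reciprocity: (4281/99031) = +1·(99031/4281) since 4281 mod 4 = 1, 99031 mod 4 = 3; sign now -1
(99031/4281) = (568/4281)   [reduce mod 4281]
568 = 2^3·71; (2/4281) = +1 since 4281 mod 8 = 1, so (568/4281) = (+1)^3·(71/4281); sign now -1
reciprocity: (71/4281) = +1·(4281/71) since 71 mod 4 = 3, 4281 mod 4 = 1; sign now -1
(4281/71) = (21/71)   [reduce mod 71]
reciprocity: (21/71) = +1·(71/21) since 21 mod 4 = 1, 71 mod 4 = 3; sign now -1
(71/21) = (8/21)   [reduce mod 21]
8 = 2^3·1; (2/21) = -1 since 21 mod 8 = 5, so (8/21) = (-1)^3·(1/21); sign now +1
(1/21) = 1; final value = sign = +1

1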